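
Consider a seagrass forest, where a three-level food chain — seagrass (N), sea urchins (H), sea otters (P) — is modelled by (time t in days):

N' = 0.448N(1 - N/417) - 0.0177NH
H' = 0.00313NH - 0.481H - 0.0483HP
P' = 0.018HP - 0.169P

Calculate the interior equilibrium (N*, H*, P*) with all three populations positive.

N* ≈ 262, H* ≈ 9.39, P* ≈ 7.04

From dP/dt = 0: 0.018H* = 0.169, so H* = 9.39.
From dN/dt = 0: 0.448(1 - N*/417) = 0.0177·9.39, giving N* = 417·(1 - 0.371) = 262.
From dH/dt = 0: 0.00313·262 - 0.481 = 0.0483P*, so P* = 0.34/0.0483 = 7.04.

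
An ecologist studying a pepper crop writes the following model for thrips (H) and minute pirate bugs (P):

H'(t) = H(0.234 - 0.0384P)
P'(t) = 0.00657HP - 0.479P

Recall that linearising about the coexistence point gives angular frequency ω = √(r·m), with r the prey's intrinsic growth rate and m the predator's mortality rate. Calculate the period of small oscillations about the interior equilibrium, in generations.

Here r = 0.234 and m = 0.479, so r·m = 0.112.
ω = √0.112 = 0.335 per generation, hence T = 2π/ω ≈ 18.8 generations.

T ≈ 18.8 generations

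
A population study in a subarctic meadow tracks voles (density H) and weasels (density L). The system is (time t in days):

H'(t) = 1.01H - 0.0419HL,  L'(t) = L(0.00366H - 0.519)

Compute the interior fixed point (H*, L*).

H* ≈ 142, L* ≈ 24.1

Set dL/dt = 0 with L > 0: 0.00366H - 0.519 = 0, so H* = 0.519/0.00366 = 142.
Set dH/dt = 0 with H > 0: 1.01 - 0.0419L = 0, so L* = 1.01/0.0419 = 24.1.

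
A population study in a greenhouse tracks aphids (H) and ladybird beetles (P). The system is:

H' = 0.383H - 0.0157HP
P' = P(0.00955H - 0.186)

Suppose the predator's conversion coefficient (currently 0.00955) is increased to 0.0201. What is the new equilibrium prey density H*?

H* ≈ 9.25

At the interior fixed point, setting dP/dt = 0 with P > 0 fixes H* = (predator death rate)/(HP coefficient) — independent of the other coefficients.
With the change, H* = 0.186/0.0201 = 9.25; it falls from 19.5.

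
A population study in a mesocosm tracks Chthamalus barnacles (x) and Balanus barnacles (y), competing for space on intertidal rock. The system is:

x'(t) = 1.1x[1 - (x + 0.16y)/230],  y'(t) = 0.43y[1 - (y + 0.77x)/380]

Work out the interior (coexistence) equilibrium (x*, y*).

Setting both brackets to zero gives the nullclines x + 0.16y = 230 and 0.77x + y = 380.
Substituting y = 380 - 0.77x into the first: x(1 - 0.16·0.77) = 230 - 0.16·380.
So x* = 169/0.877 = 193, and then y* = 380 - 0.77·193 = 231.

x* ≈ 193, y* ≈ 231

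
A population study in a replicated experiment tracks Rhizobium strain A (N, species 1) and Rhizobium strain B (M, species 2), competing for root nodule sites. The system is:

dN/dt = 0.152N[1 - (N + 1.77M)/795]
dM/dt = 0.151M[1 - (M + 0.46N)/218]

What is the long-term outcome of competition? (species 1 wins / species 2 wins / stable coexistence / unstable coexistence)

Compare the nullcline intercepts: K1/α12 = 795/1.77 = 449 > K2 = 218; K2/α21 = 218/0.46 = 474 < K1 = 795.
Since the inequalities point opposite ways, species 1 can invade but species 2 cannot.

species 1 excludes species 2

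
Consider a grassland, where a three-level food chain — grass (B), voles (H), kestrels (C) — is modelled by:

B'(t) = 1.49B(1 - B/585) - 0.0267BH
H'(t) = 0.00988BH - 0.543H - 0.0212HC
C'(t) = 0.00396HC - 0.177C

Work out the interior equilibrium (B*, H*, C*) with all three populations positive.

From dC/dt = 0: 0.00396H* = 0.177, so H* = 44.7.
From dB/dt = 0: 1.49(1 - B*/585) = 0.0267·44.7, giving B* = 585·(1 - 0.801) = 116.
From dH/dt = 0: 0.00988·116 - 0.543 = 0.0212C*, so C* = 0.607/0.0212 = 28.7.

B* ≈ 116, H* ≈ 44.7, C* ≈ 28.7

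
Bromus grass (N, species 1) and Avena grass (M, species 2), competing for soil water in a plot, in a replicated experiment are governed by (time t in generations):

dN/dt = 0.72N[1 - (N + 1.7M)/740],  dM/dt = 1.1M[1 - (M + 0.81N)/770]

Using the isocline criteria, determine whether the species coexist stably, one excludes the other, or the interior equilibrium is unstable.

species 2 excludes species 1

Compare the nullcline intercepts: K1/α12 = 740/1.7 = 435 < K2 = 770; K2/α21 = 770/0.81 = 951 > K1 = 740.
Since the inequalities point opposite ways, species 2 can invade but species 1 cannot.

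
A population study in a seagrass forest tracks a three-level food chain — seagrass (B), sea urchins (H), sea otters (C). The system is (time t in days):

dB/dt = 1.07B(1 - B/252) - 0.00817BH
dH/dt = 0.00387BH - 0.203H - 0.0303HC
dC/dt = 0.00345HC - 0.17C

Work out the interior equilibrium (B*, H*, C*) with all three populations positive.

From dC/dt = 0: 0.00345H* = 0.17, so H* = 49.3.
From dB/dt = 0: 1.07(1 - B*/252) = 0.00817·49.3, giving B* = 252·(1 - 0.376) = 157.
From dH/dt = 0: 0.00387·157 - 0.203 = 0.0303C*, so C* = 0.405/0.0303 = 13.4.

B* ≈ 157, H* ≈ 49.3, C* ≈ 13.4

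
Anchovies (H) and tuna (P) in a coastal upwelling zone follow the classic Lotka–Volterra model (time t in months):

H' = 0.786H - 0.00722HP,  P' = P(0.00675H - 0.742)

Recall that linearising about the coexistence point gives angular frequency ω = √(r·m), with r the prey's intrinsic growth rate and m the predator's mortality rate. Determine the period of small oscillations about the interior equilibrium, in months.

T ≈ 8.23 months

Here r = 0.786 and m = 0.742, so r·m = 0.583.
ω = √0.583 = 0.764 per month, hence T = 2π/ω ≈ 8.23 months.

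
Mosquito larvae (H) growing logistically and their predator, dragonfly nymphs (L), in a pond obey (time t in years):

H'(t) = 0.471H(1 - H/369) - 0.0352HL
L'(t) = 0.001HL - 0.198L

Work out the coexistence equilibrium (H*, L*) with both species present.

From dL/dt = 0 with L > 0: 0.001H* = 0.198, so H* = 198.
Substitute into dH/dt = 0: 0.471(1 - 198/369) = 0.0352L*.
The bracket is 0.463, giving L* = 0.218/0.0352 = 6.2.

H* ≈ 198, L* ≈ 6.2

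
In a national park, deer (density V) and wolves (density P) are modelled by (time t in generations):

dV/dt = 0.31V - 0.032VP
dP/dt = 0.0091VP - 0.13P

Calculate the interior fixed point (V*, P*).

V* ≈ 14.3, P* ≈ 9.69

Set dP/dt = 0 with P > 0: 0.0091V - 0.13 = 0, so V* = 0.13/0.0091 = 14.3.
Set dV/dt = 0 with V > 0: 0.31 - 0.032P = 0, so P* = 0.31/0.032 = 9.69.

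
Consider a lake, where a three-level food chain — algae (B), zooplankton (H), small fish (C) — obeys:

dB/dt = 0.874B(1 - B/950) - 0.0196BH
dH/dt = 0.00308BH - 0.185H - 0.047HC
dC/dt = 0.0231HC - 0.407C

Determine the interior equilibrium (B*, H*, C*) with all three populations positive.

From dC/dt = 0: 0.0231H* = 0.407, so H* = 17.6.
From dB/dt = 0: 0.874(1 - B*/950) = 0.0196·17.6, giving B* = 950·(1 - 0.395) = 575.
From dH/dt = 0: 0.00308·575 - 0.185 = 0.047C*, so C* = 1.58/0.047 = 33.7.

B* ≈ 575, H* ≈ 17.6, C* ≈ 33.7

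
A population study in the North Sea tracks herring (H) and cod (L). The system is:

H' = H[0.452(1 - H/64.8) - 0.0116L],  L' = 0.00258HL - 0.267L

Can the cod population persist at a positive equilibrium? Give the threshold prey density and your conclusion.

Threshold H = 103; K < 103, so no, the predator goes extinct.

The predator equation gives dL/dt > 0 only when H > 0.267/0.00258 = 103.
Without the predator, H → K = 64.8. Since 64.8 < 103, the predator cannot invade.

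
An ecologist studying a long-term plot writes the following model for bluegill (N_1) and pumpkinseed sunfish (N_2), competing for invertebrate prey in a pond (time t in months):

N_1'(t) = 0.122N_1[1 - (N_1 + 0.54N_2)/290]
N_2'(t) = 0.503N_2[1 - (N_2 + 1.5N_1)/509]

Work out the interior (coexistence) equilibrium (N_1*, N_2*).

N_1* ≈ 79.7, N_2* ≈ 389

Setting both brackets to zero gives the nullclines N_1 + 0.54N_2 = 290 and 1.5N_1 + N_2 = 509.
Substituting N_2 = 509 - 1.5N_1 into the first: N_1(1 - 0.54·1.5) = 290 - 0.54·509.
So N_1* = 15.1/0.19 = 79.7, and then N_2* = 509 - 1.5·79.7 = 389.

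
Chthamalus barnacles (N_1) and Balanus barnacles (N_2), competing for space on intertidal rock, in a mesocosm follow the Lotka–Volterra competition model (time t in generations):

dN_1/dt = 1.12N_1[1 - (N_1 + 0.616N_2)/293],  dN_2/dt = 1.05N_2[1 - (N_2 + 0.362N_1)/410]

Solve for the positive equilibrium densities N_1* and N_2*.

Setting both brackets to zero gives the nullclines N_1 + 0.616N_2 = 293 and 0.362N_1 + N_2 = 410.
Substituting N_2 = 410 - 0.362N_1 into the first: N_1(1 - 0.616·0.362) = 293 - 0.616·410.
So N_1* = 40.4/0.777 = 52, and then N_2* = 410 - 0.362·52 = 391.

N_1* ≈ 52, N_2* ≈ 391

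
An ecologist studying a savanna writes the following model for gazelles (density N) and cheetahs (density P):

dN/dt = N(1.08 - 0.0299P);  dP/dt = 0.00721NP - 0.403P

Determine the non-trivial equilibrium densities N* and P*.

N* ≈ 55.9, P* ≈ 36.1

Set dP/dt = 0 with P > 0: 0.00721N - 0.403 = 0, so N* = 0.403/0.00721 = 55.9.
Set dN/dt = 0 with N > 0: 1.08 - 0.0299P = 0, so P* = 1.08/0.0299 = 36.1.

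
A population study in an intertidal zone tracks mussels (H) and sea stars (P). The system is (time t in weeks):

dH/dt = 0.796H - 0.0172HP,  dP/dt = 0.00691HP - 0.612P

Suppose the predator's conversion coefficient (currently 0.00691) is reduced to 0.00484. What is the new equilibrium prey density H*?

At the interior fixed point, setting dP/dt = 0 with P > 0 fixes H* = (predator death rate)/(HP coefficient) — independent of the other coefficients.
With the change, H* = 0.612/0.00484 = 126; it rises from 88.6.

H* ≈ 126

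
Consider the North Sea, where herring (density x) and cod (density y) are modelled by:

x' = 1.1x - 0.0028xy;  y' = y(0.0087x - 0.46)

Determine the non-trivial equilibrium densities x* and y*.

Set dy/dt = 0 with y > 0: 0.0087x - 0.46 = 0, so x* = 0.46/0.0087 = 52.9.
Set dx/dt = 0 with x > 0: 1.1 - 0.0028y = 0, so y* = 1.1/0.0028 = 393.

x* ≈ 52.9, y* ≈ 393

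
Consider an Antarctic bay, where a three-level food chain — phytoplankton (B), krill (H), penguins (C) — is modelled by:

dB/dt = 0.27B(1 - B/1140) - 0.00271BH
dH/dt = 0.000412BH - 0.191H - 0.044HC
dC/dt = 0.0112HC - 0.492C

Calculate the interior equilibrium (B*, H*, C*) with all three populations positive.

From dC/dt = 0: 0.0112H* = 0.492, so H* = 43.9.
From dB/dt = 0: 0.27(1 - B*/1140) = 0.00271·43.9, giving B* = 1140·(1 - 0.441) = 637.
From dH/dt = 0: 0.000412·637 - 0.191 = 0.044C*, so C* = 0.0716/0.044 = 1.63.

B* ≈ 637, H* ≈ 43.9, C* ≈ 1.63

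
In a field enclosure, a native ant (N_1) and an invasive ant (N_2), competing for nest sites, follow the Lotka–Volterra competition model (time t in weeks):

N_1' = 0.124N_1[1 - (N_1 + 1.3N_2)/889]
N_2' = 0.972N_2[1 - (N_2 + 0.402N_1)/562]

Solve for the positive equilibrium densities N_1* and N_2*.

Setting both brackets to zero gives the nullclines N_1 + 1.3N_2 = 889 and 0.402N_1 + N_2 = 562.
Substituting N_2 = 562 - 0.402N_1 into the first: N_1(1 - 1.3·0.402) = 889 - 1.3·562.
So N_1* = 158/0.477 = 332, and then N_2* = 562 - 0.402·332 = 429.

N_1* ≈ 332, N_2* ≈ 429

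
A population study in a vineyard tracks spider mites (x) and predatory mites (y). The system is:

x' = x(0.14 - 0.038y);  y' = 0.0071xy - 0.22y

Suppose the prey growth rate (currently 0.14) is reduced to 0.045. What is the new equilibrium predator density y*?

At the interior fixed point, setting dx/dt = 0 with x > 0 fixes y* = (prey growth rate)/(xy coefficient) — independent of the other coefficients.
With the change, y* = 0.045/0.038 = 1.18; it falls from 3.68.

y* ≈ 1.18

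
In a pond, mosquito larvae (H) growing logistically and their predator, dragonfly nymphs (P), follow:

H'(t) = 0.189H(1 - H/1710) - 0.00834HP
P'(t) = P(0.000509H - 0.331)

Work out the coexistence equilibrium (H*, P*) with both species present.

From dP/dt = 0 with P > 0: 0.000509H* = 0.331, so H* = 650.
Substitute into dH/dt = 0: 0.189(1 - 650/1710) = 0.00834P*.
The bracket is 0.62, giving P* = 0.117/0.00834 = 14.

H* ≈ 650, P* ≈ 14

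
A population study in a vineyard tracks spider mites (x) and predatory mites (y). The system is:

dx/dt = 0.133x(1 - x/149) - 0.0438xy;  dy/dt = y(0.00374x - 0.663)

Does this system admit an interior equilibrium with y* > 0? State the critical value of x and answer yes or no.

The predator equation gives dy/dt > 0 only when x > 0.663/0.00374 = 177.
Without the predator, x → K = 149. Since 149 < 177, the predator cannot invade.

Threshold x = 177; K < 177, so no, the predator goes extinct.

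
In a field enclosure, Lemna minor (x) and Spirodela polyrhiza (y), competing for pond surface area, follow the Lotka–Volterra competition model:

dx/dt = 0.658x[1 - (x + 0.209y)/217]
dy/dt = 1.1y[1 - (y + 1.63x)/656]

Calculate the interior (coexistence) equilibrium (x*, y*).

Setting both brackets to zero gives the nullclines x + 0.209y = 217 and 1.63x + y = 656.
Substituting y = 656 - 1.63x into the first: x(1 - 0.209·1.63) = 217 - 0.209·656.
So x* = 79.9/0.659 = 121, and then y* = 656 - 1.63·121 = 458.

x* ≈ 121, y* ≈ 458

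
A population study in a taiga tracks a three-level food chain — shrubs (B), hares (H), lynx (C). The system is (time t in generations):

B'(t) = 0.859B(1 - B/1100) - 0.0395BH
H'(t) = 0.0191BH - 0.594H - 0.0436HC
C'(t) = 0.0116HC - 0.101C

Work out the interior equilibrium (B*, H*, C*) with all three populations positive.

B* ≈ 660, H* ≈ 8.71, C* ≈ 275

From dC/dt = 0: 0.0116H* = 0.101, so H* = 8.71.
From dB/dt = 0: 0.859(1 - B*/1100) = 0.0395·8.71, giving B* = 1100·(1 - 0.4) = 660.
From dH/dt = 0: 0.0191·660 - 0.594 = 0.0436C*, so C* = 12/0.0436 = 275.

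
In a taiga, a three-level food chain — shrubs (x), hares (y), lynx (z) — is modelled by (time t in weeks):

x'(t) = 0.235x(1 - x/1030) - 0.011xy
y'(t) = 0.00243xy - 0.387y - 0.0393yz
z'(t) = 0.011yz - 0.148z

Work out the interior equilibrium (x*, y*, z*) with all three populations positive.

x* ≈ 381, y* ≈ 13.5, z* ≈ 13.7

From dz/dt = 0: 0.011y* = 0.148, so y* = 13.5.
From dx/dt = 0: 0.235(1 - x*/1030) = 0.011·13.5, giving x* = 1030·(1 - 0.63) = 381.
From dy/dt = 0: 0.00243·381 - 0.387 = 0.0393z*, so z* = 0.54/0.0393 = 13.7.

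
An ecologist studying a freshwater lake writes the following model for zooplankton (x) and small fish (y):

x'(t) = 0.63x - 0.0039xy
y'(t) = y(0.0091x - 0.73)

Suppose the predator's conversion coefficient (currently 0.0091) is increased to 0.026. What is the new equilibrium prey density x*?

x* ≈ 28.1

At the interior fixed point, setting dy/dt = 0 with y > 0 fixes x* = (predator death rate)/(xy coefficient) — independent of the other coefficients.
With the change, x* = 0.73/0.026 = 28.1; it falls from 80.2.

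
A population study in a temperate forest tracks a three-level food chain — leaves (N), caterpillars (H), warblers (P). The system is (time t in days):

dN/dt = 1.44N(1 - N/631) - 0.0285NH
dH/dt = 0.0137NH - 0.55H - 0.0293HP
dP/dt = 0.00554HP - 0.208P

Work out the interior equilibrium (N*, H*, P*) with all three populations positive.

From dP/dt = 0: 0.00554H* = 0.208, so H* = 37.5.
From dN/dt = 0: 1.44(1 - N*/631) = 0.0285·37.5, giving N* = 631·(1 - 0.743) = 162.
From dH/dt = 0: 0.0137·162 - 0.55 = 0.0293P*, so P* = 1.67/0.0293 = 57.

N* ≈ 162, H* ≈ 37.5, P* ≈ 57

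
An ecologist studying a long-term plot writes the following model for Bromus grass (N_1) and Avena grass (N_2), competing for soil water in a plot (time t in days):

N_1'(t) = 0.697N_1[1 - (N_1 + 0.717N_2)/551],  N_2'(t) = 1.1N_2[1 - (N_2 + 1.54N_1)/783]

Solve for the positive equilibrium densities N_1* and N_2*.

Setting both brackets to zero gives the nullclines N_1 + 0.717N_2 = 551 and 1.54N_1 + N_2 = 783.
Substituting N_2 = 783 - 1.54N_1 into the first: N_1(1 - 0.717·1.54) = 551 - 0.717·783.
So N_1* = -10.4/-0.104 = 99.9, and then N_2* = 783 - 1.54·99.9 = 629.

N_1* ≈ 99.9, N_2* ≈ 629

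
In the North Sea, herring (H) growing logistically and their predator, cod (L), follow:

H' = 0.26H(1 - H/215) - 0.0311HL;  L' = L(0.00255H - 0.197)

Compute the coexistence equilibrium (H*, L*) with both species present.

From dL/dt = 0 with L > 0: 0.00255H* = 0.197, so H* = 77.3.
Substitute into dH/dt = 0: 0.26(1 - 77.3/215) = 0.0311L*.
The bracket is 0.641, giving L* = 0.167/0.0311 = 5.36.

H* ≈ 77.3, L* ≈ 5.36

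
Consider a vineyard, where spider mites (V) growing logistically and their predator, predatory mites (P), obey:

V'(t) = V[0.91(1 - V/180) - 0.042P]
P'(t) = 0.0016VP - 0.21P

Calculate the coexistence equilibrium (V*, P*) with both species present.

From dP/dt = 0 with P > 0: 0.0016V* = 0.21, so V* = 131.
Substitute into dV/dt = 0: 0.91(1 - 131/180) = 0.042P*.
The bracket is 0.271, giving P* = 0.246/0.042 = 5.87.

V* ≈ 131, P* ≈ 5.87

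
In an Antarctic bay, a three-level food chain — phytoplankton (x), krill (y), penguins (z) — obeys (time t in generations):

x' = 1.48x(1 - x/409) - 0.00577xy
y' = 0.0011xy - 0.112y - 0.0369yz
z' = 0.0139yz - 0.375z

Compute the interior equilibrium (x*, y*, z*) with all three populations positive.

From dz/dt = 0: 0.0139y* = 0.375, so y* = 27.
From dx/dt = 0: 1.48(1 - x*/409) = 0.00577·27, giving x* = 409·(1 - 0.105) = 366.
From dy/dt = 0: 0.0011·366 - 0.112 = 0.0369z*, so z* = 0.291/0.0369 = 7.87.

x* ≈ 366, y* ≈ 27, z* ≈ 7.87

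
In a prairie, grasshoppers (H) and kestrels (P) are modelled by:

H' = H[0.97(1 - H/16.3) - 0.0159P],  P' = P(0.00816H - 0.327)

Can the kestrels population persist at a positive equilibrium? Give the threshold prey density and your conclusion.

The predator equation gives dP/dt > 0 only when H > 0.327/0.00816 = 40.1.
Without the predator, H → K = 16.3. Since 16.3 < 40.1, the predator cannot invade.

Threshold H = 40.1; K < 40.1, so no, the predator goes extinct.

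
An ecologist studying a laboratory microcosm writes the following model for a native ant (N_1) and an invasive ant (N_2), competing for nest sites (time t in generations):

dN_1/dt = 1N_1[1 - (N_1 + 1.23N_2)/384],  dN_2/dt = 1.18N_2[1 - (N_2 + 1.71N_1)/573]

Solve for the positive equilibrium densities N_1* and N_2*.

Setting both brackets to zero gives the nullclines N_1 + 1.23N_2 = 384 and 1.71N_1 + N_2 = 573.
Substituting N_2 = 573 - 1.71N_1 into the first: N_1(1 - 1.23·1.71) = 384 - 1.23·573.
So N_1* = -321/-1.1 = 291, and then N_2* = 573 - 1.71·291 = 75.8.

N_1* ≈ 291, N_2* ≈ 75.8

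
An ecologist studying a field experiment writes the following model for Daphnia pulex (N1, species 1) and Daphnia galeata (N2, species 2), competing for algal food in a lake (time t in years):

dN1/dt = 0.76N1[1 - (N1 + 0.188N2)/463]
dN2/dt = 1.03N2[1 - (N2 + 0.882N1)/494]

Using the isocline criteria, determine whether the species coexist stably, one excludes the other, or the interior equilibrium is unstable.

Compare the nullcline intercepts: K1/α12 = 463/0.188 = 2460 > K2 = 494; K2/α21 = 494/0.882 = 560 > K1 = 463.
Since both inequalities hold, each species can invade when rare, so the interior equilibrium is stable.

stable coexistence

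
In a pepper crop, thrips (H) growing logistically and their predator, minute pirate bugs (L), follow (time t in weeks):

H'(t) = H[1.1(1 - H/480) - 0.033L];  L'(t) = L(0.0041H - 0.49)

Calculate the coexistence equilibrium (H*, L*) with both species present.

From dL/dt = 0 with L > 0: 0.0041H* = 0.49, so H* = 120.
Substitute into dH/dt = 0: 1.1(1 - 120/480) = 0.033L*.
The bracket is 0.751, giving L* = 0.826/0.033 = 25.

H* ≈ 120, L* ≈ 25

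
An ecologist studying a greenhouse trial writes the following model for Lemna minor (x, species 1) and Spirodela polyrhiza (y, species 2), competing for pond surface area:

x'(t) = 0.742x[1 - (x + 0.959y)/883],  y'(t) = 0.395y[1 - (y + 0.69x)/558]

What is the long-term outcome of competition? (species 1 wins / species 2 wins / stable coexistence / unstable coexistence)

Compare the nullcline intercepts: K1/α12 = 883/0.959 = 921 > K2 = 558; K2/α21 = 558/0.69 = 809 < K1 = 883.
Since the inequalities point opposite ways, species 1 can invade but species 2 cannot.

species 1 excludes species 2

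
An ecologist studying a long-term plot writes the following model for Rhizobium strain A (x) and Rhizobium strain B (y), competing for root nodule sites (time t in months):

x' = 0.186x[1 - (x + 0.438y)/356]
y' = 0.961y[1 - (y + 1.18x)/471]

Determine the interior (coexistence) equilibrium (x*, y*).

Setting both brackets to zero gives the nullclines x + 0.438y = 356 and 1.18x + y = 471.
Substituting y = 471 - 1.18x into the first: x(1 - 0.438·1.18) = 356 - 0.438·471.
So x* = 150/0.483 = 310, and then y* = 471 - 1.18·310 = 105.

x* ≈ 310, y* ≈ 105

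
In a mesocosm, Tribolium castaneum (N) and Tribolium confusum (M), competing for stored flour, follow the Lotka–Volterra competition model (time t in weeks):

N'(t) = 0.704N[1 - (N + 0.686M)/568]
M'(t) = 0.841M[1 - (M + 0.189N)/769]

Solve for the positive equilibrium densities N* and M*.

N* ≈ 46.5, M* ≈ 760

Setting both brackets to zero gives the nullclines N + 0.686M = 568 and 0.189N + M = 769.
Substituting M = 769 - 0.189N into the first: N(1 - 0.686·0.189) = 568 - 0.686·769.
So N* = 40.5/0.87 = 46.5, and then M* = 769 - 0.189·46.5 = 760.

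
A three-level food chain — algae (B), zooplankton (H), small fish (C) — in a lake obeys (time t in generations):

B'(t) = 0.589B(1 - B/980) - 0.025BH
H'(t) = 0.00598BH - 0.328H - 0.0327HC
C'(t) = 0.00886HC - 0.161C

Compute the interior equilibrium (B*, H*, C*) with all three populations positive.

From dC/dt = 0: 0.00886H* = 0.161, so H* = 18.2.
From dB/dt = 0: 0.589(1 - B*/980) = 0.025·18.2, giving B* = 980·(1 - 0.771) = 224.
From dH/dt = 0: 0.00598·224 - 0.328 = 0.0327C*, so C* = 1.01/0.0327 = 31.

B* ≈ 224, H* ≈ 18.2, C* ≈ 31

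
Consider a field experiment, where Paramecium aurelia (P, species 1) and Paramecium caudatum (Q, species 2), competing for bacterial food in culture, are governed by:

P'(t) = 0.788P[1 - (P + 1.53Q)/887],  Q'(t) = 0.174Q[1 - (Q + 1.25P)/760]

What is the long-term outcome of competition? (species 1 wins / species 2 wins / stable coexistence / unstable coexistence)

unstable coexistence (outcome depends on initial conditions)

Compare the nullcline intercepts: K1/α12 = 887/1.53 = 580 < K2 = 760; K2/α21 = 760/1.25 = 608 < K1 = 887.
Since both are reversed, neither can invade when rare; the interior point is a saddle.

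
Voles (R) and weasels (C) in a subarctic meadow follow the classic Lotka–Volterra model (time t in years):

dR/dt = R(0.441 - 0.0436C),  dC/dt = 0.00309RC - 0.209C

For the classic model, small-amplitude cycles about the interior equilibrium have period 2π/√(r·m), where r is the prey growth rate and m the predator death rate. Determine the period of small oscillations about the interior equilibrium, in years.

Here r = 0.441 and m = 0.209, so r·m = 0.0922.
ω = √0.0922 = 0.304 per year, hence T = 2π/ω ≈ 20.7 years.

T ≈ 20.7 years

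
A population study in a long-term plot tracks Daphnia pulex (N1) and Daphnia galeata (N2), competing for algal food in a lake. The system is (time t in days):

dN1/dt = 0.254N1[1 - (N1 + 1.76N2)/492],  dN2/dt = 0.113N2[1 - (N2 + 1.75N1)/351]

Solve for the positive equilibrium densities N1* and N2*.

N1* ≈ 60.5, N2* ≈ 245

Setting both brackets to zero gives the nullclines N1 + 1.76N2 = 492 and 1.75N1 + N2 = 351.
Substituting N2 = 351 - 1.75N1 into the first: N1(1 - 1.76·1.75) = 492 - 1.76·351.
So N1* = -126/-2.08 = 60.5, and then N2* = 351 - 1.75·60.5 = 245.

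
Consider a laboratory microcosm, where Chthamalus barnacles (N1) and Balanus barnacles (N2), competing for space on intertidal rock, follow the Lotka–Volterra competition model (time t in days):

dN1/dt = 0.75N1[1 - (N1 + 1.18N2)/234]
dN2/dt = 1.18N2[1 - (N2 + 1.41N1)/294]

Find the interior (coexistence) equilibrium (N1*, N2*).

Setting both brackets to zero gives the nullclines N1 + 1.18N2 = 234 and 1.41N1 + N2 = 294.
Substituting N2 = 294 - 1.41N1 into the first: N1(1 - 1.18·1.41) = 234 - 1.18·294.
So N1* = -113/-0.664 = 170, and then N2* = 294 - 1.41·170 = 54.1.

N1* ≈ 170, N2* ≈ 54.1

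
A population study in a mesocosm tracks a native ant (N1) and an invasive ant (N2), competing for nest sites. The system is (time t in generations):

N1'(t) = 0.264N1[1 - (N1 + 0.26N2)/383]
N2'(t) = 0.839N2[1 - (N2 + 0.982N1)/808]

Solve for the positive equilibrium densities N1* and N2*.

Setting both brackets to zero gives the nullclines N1 + 0.26N2 = 383 and 0.982N1 + N2 = 808.
Substituting N2 = 808 - 0.982N1 into the first: N1(1 - 0.26·0.982) = 383 - 0.26·808.
So N1* = 173/0.745 = 232, and then N2* = 808 - 0.982·232 = 580.

N1* ≈ 232, N2* ≈ 580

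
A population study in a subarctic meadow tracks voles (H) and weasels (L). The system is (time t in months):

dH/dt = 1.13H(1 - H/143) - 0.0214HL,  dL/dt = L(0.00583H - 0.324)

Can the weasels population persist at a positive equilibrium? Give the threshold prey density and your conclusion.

Threshold H = 55.6; K > 55.6, so yes, the predator persists.

The predator equation gives dL/dt > 0 only when H > 0.324/0.00583 = 55.6.
Without the predator, H → K = 143. Since 143 > 55.6, the predator can invade and persist.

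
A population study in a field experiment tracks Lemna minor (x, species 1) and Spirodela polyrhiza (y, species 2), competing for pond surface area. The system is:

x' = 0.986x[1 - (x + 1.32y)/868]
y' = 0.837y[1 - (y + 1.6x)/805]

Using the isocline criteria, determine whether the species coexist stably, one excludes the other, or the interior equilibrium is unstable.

Compare the nullcline intercepts: K1/α12 = 868/1.32 = 658 < K2 = 805; K2/α21 = 805/1.6 = 503 < K1 = 868.
Since both are reversed, neither can invade when rare; the interior point is a saddle.

unstable coexistence (outcome depends on initial conditions)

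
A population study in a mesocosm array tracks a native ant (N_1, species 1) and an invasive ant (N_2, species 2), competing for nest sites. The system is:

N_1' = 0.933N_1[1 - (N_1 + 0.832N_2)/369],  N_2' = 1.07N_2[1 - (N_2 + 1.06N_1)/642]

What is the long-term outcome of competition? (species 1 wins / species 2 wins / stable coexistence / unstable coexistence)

species 2 excludes species 1

Compare the nullcline intercepts: K1/α12 = 369/0.832 = 444 < K2 = 642; K2/α21 = 642/1.06 = 606 > K1 = 369.
Since the inequalities point opposite ways, species 2 can invade but species 1 cannot.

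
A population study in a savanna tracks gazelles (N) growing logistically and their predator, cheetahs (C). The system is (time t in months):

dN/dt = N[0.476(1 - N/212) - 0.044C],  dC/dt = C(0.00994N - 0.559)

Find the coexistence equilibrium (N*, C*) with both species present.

From dC/dt = 0 with C > 0: 0.00994N* = 0.559, so N* = 56.2.
Substitute into dN/dt = 0: 0.476(1 - 56.2/212) = 0.044C*.
The bracket is 0.735, giving C* = 0.35/0.044 = 7.95.

N* ≈ 56.2, C* ≈ 7.95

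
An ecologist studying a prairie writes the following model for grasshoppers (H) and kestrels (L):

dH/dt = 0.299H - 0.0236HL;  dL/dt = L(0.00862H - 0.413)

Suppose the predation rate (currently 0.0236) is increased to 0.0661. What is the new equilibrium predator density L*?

L* ≈ 4.52

At the interior fixed point, setting dH/dt = 0 with H > 0 fixes L* = (prey growth rate)/(HL coefficient) — independent of the other coefficients.
With the change, L* = 0.299/0.0661 = 4.52; it falls from 12.7.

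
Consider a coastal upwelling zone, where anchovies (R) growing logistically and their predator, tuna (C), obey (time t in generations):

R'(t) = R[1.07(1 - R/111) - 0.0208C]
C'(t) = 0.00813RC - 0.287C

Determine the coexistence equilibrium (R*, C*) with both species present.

R* ≈ 35.3, C* ≈ 35.1

From dC/dt = 0 with C > 0: 0.00813R* = 0.287, so R* = 35.3.
Substitute into dR/dt = 0: 1.07(1 - 35.3/111) = 0.0208C*.
The bracket is 0.682, giving C* = 0.73/0.0208 = 35.1.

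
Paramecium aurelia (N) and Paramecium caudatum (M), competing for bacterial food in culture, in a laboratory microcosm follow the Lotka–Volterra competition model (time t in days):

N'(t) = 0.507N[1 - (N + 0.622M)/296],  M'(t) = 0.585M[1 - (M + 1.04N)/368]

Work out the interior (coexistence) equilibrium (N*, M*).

N* ≈ 190, M* ≈ 170

Setting both brackets to zero gives the nullclines N + 0.622M = 296 and 1.04N + M = 368.
Substituting M = 368 - 1.04N into the first: N(1 - 0.622·1.04) = 296 - 0.622·368.
So N* = 67.1/0.353 = 190, and then M* = 368 - 1.04·190 = 170.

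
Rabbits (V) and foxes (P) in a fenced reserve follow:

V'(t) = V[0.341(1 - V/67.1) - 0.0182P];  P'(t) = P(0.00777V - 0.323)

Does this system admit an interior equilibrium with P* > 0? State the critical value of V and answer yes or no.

The predator equation gives dP/dt > 0 only when V > 0.323/0.00777 = 41.6.
Without the predator, V → K = 67.1. Since 67.1 > 41.6, the predator can invade and persist.

Threshold V = 41.6; K > 41.6, so yes, the predator persists.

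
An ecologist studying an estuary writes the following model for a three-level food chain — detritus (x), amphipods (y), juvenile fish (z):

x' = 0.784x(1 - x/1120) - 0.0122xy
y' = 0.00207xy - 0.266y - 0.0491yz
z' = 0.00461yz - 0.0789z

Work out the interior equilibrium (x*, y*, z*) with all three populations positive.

x* ≈ 822, y* ≈ 17.1, z* ≈ 29.2

From dz/dt = 0: 0.00461y* = 0.0789, so y* = 17.1.
From dx/dt = 0: 0.784(1 - x*/1120) = 0.0122·17.1, giving x* = 1120·(1 - 0.266) = 822.
From dy/dt = 0: 0.00207·822 - 0.266 = 0.0491z*, so z* = 1.43/0.0491 = 29.2.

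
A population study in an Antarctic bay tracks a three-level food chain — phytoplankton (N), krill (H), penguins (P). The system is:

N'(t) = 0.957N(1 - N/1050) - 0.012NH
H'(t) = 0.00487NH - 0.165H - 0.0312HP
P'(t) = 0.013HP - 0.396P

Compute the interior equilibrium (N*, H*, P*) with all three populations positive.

N* ≈ 649, H* ≈ 30.5, P* ≈ 96

From dP/dt = 0: 0.013H* = 0.396, so H* = 30.5.
From dN/dt = 0: 0.957(1 - N*/1050) = 0.012·30.5, giving N* = 1050·(1 - 0.382) = 649.
From dH/dt = 0: 0.00487·649 - 0.165 = 0.0312P*, so P* = 3/0.0312 = 96.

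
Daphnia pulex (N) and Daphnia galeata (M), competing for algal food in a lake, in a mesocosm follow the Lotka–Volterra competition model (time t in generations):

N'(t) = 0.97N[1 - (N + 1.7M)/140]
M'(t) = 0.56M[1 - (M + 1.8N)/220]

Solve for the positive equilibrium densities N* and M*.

Setting both brackets to zero gives the nullclines N + 1.7M = 140 and 1.8N + M = 220.
Substituting M = 220 - 1.8N into the first: N(1 - 1.7·1.8) = 140 - 1.7·220.
So N* = -234/-2.06 = 114, and then M* = 220 - 1.8·114 = 15.5.

N* ≈ 114, M* ≈ 15.5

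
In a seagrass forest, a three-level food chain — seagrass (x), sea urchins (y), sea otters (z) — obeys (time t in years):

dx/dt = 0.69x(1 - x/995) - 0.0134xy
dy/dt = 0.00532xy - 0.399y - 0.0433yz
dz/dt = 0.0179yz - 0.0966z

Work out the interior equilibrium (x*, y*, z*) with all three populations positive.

From dz/dt = 0: 0.0179y* = 0.0966, so y* = 5.4.
From dx/dt = 0: 0.69(1 - x*/995) = 0.0134·5.4, giving x* = 995·(1 - 0.105) = 891.
From dy/dt = 0: 0.00532·891 - 0.399 = 0.0433z*, so z* = 4.34/0.0433 = 100.

x* ≈ 891, y* ≈ 5.4, z* ≈ 100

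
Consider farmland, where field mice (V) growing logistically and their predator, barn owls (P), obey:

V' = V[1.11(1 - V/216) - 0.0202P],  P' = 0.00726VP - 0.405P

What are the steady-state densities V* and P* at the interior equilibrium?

V* ≈ 55.8, P* ≈ 40.8

From dP/dt = 0 with P > 0: 0.00726V* = 0.405, so V* = 55.8.
Substitute into dV/dt = 0: 1.11(1 - 55.8/216) = 0.0202P*.
The bracket is 0.742, giving P* = 0.823/0.0202 = 40.8.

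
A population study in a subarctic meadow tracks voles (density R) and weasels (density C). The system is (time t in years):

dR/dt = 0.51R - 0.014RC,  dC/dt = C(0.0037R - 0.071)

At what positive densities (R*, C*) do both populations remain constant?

R* ≈ 19.2, C* ≈ 36.4

Set dC/dt = 0 with C > 0: 0.0037R - 0.071 = 0, so R* = 0.071/0.0037 = 19.2.
Set dR/dt = 0 with R > 0: 0.51 - 0.014C = 0, so C* = 0.51/0.014 = 36.4.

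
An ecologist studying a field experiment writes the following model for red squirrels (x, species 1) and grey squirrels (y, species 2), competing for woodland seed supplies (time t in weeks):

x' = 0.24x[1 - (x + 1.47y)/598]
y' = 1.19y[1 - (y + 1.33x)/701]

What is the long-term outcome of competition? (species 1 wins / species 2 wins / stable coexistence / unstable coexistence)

Compare the nullcline intercepts: K1/α12 = 598/1.47 = 407 < K2 = 701; K2/α21 = 701/1.33 = 527 < K1 = 598.
Since both are reversed, neither can invade when rare; the interior point is a saddle.

unstable coexistence (outcome depends on initial conditions)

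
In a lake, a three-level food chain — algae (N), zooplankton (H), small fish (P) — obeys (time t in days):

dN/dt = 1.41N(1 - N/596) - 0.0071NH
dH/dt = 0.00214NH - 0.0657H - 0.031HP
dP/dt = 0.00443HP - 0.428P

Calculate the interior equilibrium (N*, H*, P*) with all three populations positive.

From dP/dt = 0: 0.00443H* = 0.428, so H* = 96.6.
From dN/dt = 0: 1.41(1 - N*/596) = 0.0071·96.6, giving N* = 596·(1 - 0.486) = 306.
From dH/dt = 0: 0.00214·306 - 0.0657 = 0.031P*, so P* = 0.589/0.031 = 19.

N* ≈ 306, H* ≈ 96.6, P* ≈ 19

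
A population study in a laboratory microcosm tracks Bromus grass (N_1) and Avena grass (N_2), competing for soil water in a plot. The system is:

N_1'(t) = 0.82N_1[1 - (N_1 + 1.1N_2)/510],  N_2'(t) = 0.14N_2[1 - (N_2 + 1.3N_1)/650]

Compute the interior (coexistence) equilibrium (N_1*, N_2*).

N_1* ≈ 477, N_2* ≈ 30.2

Setting both brackets to zero gives the nullclines N_1 + 1.1N_2 = 510 and 1.3N_1 + N_2 = 650.
Substituting N_2 = 650 - 1.3N_1 into the first: N_1(1 - 1.1·1.3) = 510 - 1.1·650.
So N_1* = -205/-0.43 = 477, and then N_2* = 650 - 1.3·477 = 30.2.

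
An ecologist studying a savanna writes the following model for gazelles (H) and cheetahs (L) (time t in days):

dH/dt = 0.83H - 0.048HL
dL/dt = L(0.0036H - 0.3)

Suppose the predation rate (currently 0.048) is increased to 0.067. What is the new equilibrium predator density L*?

At the interior fixed point, setting dH/dt = 0 with H > 0 fixes L* = (prey growth rate)/(HL coefficient) — independent of the other coefficients.
With the change, L* = 0.83/0.067 = 12.4; it falls from 17.3.

L* ≈ 12.4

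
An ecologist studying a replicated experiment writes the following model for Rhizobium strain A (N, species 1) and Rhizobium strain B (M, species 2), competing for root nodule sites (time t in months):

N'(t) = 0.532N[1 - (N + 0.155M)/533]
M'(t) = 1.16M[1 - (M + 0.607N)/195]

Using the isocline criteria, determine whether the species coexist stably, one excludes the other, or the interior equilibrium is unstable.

Compare the nullcline intercepts: K1/α12 = 533/0.155 = 3440 > K2 = 195; K2/α21 = 195/0.607 = 321 < K1 = 533.
Since the inequalities point opposite ways, species 1 can invade but species 2 cannot.

species 1 excludes species 2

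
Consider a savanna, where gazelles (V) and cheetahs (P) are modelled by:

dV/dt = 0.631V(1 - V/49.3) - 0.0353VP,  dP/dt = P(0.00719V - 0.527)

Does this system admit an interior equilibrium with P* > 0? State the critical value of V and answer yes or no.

Threshold V = 73.3; K < 73.3, so no, the predator goes extinct.

The predator equation gives dP/dt > 0 only when V > 0.527/0.00719 = 73.3.
Without the predator, V → K = 49.3. Since 49.3 < 73.3, the predator cannot invade.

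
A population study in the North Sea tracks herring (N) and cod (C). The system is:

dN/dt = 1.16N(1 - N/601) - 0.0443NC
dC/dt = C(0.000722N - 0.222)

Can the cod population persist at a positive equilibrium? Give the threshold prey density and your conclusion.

The predator equation gives dC/dt > 0 only when N > 0.222/0.000722 = 307.
Without the predator, N → K = 601. Since 601 > 307, the predator can invade and persist.

Threshold N = 307; K > 307, so yes, the predator persists.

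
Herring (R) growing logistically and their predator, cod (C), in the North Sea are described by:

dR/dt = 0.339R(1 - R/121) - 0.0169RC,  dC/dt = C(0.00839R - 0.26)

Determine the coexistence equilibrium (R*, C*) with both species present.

From dC/dt = 0 with C > 0: 0.00839R* = 0.26, so R* = 31.
Substitute into dR/dt = 0: 0.339(1 - 31/121) = 0.0169C*.
The bracket is 0.744, giving C* = 0.252/0.0169 = 14.9.

R* ≈ 31, C* ≈ 14.9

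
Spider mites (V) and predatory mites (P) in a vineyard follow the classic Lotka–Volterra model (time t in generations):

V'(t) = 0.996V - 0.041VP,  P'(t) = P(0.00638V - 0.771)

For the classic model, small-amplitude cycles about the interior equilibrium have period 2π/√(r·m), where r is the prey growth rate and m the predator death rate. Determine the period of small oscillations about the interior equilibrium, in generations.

Here r = 0.996 and m = 0.771, so r·m = 0.768.
ω = √0.768 = 0.876 per generation, hence T = 2π/ω ≈ 7.17 generations.

T ≈ 7.17 generations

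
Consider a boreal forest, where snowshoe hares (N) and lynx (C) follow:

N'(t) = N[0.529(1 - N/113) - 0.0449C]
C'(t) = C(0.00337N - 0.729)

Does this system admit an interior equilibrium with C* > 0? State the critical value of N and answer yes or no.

Threshold N = 216; K < 216, so no, the predator goes extinct.

The predator equation gives dC/dt > 0 only when N > 0.729/0.00337 = 216.
Without the predator, N → K = 113. Since 113 < 216, the predator cannot invade.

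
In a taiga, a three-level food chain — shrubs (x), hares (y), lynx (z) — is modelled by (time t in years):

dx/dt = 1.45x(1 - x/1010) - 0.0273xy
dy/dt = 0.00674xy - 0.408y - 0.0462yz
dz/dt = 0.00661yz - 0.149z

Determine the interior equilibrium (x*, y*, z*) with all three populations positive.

From dz/dt = 0: 0.00661y* = 0.149, so y* = 22.5.
From dx/dt = 0: 1.45(1 - x*/1010) = 0.0273·22.5, giving x* = 1010·(1 - 0.424) = 581.
From dy/dt = 0: 0.00674·581 - 0.408 = 0.0462z*, so z* = 3.51/0.0462 = 76.

x* ≈ 581, y* ≈ 22.5, z* ≈ 76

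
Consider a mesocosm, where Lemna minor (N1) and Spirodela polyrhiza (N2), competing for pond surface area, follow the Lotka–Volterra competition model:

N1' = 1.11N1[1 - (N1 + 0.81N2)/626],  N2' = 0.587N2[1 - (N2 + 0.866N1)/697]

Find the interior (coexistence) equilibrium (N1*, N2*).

N1* ≈ 206, N2* ≈ 519

Setting both brackets to zero gives the nullclines N1 + 0.81N2 = 626 and 0.866N1 + N2 = 697.
Substituting N2 = 697 - 0.866N1 into the first: N1(1 - 0.81·0.866) = 626 - 0.81·697.
So N1* = 61.4/0.299 = 206, and then N2* = 697 - 0.866·206 = 519.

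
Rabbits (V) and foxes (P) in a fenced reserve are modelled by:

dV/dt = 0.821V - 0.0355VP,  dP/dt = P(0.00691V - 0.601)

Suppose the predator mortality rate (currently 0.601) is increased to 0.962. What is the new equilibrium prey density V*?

At the interior fixed point, setting dP/dt = 0 with P > 0 fixes V* = (predator death rate)/(VP coefficient) — independent of the other coefficients.
With the change, V* = 0.962/0.00691 = 139; it rises from 87.

V* ≈ 139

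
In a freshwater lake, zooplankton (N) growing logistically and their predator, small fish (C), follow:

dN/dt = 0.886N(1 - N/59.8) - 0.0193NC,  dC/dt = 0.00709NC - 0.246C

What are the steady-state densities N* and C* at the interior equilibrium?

N* ≈ 34.7, C* ≈ 19.3

From dC/dt = 0 with C > 0: 0.00709N* = 0.246, so N* = 34.7.
Substitute into dN/dt = 0: 0.886(1 - 34.7/59.8) = 0.0193C*.
The bracket is 0.42, giving C* = 0.372/0.0193 = 19.3.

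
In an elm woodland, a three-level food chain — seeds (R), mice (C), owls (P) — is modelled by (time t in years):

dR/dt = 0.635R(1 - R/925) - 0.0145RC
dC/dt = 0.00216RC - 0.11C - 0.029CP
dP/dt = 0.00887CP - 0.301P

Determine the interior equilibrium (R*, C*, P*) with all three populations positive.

From dP/dt = 0: 0.00887C* = 0.301, so C* = 33.9.
From dR/dt = 0: 0.635(1 - R*/925) = 0.0145·33.9, giving R* = 925·(1 - 0.775) = 208.
From dC/dt = 0: 0.00216·208 - 0.11 = 0.029P*, so P* = 0.34/0.029 = 11.7.

R* ≈ 208, C* ≈ 33.9, P* ≈ 11.7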